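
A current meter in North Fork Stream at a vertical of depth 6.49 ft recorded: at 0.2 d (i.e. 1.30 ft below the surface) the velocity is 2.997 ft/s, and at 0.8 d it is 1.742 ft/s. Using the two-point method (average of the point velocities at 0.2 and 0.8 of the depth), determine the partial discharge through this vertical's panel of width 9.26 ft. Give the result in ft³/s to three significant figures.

v̄ = (2.997 + 1.742) / 2 = 2.370 ft/s
q = v̄ × d × w = 2.370 × 6.49 × 9.26 = 142.4 ft³/s

142 ft³/s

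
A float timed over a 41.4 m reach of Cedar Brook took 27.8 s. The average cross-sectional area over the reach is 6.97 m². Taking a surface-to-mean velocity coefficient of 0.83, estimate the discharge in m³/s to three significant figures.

v_surface = L / t̄ = 41.4 / 27.8 = 1.489 m/s
v_mean = 0.83 × 1.489 = 1.236 m/s
Q = A × v_mean = 6.97 × 1.236 = 8.615 m³/s

8.62 m³/s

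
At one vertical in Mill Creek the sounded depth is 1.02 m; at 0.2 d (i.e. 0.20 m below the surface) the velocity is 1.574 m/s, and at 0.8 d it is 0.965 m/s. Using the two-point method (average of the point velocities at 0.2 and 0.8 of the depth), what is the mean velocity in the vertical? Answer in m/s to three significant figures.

1.27 m/s

v̄ = (1.574 + 0.965) / 2 = 1.270 m/s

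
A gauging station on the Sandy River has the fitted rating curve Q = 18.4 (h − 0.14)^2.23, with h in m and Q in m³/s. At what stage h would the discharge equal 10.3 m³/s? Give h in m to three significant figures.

h − h₀ = (Q/C)^(1/b) = (10.3/18.4)^(1/2.23) = 0.7709 m
h = 0.14 + 0.7709 = 0.9109 m

0.911 m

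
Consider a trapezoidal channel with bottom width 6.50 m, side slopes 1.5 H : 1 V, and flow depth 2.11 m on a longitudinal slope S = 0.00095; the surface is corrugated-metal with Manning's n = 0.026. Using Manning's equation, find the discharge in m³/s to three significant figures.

30.9 m³/s

A = (b + z·y)·y = (6.50 + 1.5×2.11)×2.11 = 20.39 m²
P = b + 2y√(1+z²) = 6.50 + 2×2.11×√(1+1.5²) = 14.11 m
R = A/P = 20.39/14.11 = 1.446 m
Q = (1/n)·A·R^(2/3)·S^(1/2) = (1/0.026) × 20.39 × 1.446^(2/3) × 0.00095^(1/2) = 30.91 m³/s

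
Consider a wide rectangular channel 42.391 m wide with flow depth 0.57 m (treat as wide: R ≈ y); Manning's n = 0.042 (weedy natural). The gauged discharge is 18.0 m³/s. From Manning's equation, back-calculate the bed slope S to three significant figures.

A = b·y = 42.391 × 0.57 = 24.16 m²
Wide channel: R ≈ y = 0.57 m
S = (Q·n / (1·A·R^(2/3)))² = (18.0×0.042 / (1×24.16×0.6875))² = 0.002071

0.00207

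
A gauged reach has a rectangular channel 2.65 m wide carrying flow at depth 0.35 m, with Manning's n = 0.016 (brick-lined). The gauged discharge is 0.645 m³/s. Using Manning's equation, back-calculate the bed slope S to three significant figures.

A = b·y = 2.65 × 0.35 = 0.9275 m²
P = b + 2y = 2.65 + 2×0.35 = 3.350 m
R = A/P = 0.9275/3.350 = 0.2769 m
S = (Q·n / (1·A·R^(2/3)))² = (0.645×0.016 / (1×0.9275×0.4248))² = 0.0006861

0.000686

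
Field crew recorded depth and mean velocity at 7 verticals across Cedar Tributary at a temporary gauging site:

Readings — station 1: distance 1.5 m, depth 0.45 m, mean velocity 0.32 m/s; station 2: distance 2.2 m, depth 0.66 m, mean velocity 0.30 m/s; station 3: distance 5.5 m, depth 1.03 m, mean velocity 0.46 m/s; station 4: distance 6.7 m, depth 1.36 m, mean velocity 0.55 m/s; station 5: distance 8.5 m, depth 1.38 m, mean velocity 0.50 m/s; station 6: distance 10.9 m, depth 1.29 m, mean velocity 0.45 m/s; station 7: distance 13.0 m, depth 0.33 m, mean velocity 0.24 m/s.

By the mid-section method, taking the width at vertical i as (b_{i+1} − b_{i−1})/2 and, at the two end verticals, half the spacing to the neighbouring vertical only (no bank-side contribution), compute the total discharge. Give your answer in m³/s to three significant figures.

5.47 m³/s

w_1 = (2.2 − 1.5)/2 = 0.35 m; q_1 = 0.32 × 0.45 × 0.35 = 0.05040 m³/s
w_2 = (5.5 − 1.5)/2 = 2 m; q_2 = 0.30 × 0.66 × 2 = 0.3960 m³/s
w_3 = (6.7 − 2.2)/2 = 2.25 m; q_3 = 0.46 × 1.03 × 2.25 = 1.066 m³/s
w_4 = (8.5 − 5.5)/2 = 1.5 m; q_4 = 0.55 × 1.36 × 1.5 = 1.122 m³/s
w_5 = (10.9 − 6.7)/2 = 2.1 m; q_5 = 0.50 × 1.38 × 2.1 = 1.449 m³/s
w_6 = (13.0 − 8.5)/2 = 2.25 m; q_6 = 0.45 × 1.29 × 2.25 = 1.306 m³/s
w_7 = (13.0 − 10.9)/2 = 1.05 m; q_7 = 0.24 × 0.33 × 1.05 = 0.08316 m³/s
Q = Σ qᵢ = 5.473 m³/s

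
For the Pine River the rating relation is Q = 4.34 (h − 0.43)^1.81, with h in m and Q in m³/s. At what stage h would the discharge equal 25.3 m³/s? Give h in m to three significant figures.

h − h₀ = (Q/C)^(1/b) = (25.3/4.34)^(1/1.81) = 2.649 m
h = 0.43 + 2.649 = 3.079 m

3.08 m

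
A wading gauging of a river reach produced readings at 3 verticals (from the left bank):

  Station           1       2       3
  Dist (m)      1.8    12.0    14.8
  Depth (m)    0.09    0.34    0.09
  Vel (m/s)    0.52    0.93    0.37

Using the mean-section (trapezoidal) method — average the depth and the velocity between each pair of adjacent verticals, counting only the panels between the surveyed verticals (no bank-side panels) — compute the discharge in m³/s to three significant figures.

1.98 m³/s

Panel 1-2: Δb = 10.2 m, d̄ = (0.09+0.34)/2 = 0.215, v̄ = (0.52+0.93)/2 = 0.725 → q = 10.2×0.215×0.725 = 1.590 m³/s
Panel 2-3: Δb = 2.8 m, d̄ = (0.34+0.09)/2 = 0.215, v̄ = (0.93+0.37)/2 = 0.65 → q = 2.8×0.215×0.65 = 0.3913 m³/s
Q = Σ q = 1.981 m³/s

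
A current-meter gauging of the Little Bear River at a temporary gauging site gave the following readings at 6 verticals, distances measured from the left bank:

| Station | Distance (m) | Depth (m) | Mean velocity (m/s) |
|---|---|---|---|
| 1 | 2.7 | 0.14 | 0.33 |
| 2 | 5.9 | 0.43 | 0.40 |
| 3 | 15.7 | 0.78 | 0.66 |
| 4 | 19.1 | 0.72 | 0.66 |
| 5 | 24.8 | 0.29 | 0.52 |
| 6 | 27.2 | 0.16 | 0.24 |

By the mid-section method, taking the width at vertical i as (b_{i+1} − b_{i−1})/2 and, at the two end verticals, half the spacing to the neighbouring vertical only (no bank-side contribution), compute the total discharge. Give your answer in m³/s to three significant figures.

w_1 = (5.9 − 2.7)/2 = 1.6 m; q_1 = 0.33 × 0.14 × 1.6 = 0.07392 m³/s
w_2 = (15.7 − 2.7)/2 = 6.5 m; q_2 = 0.40 × 0.43 × 6.5 = 1.118 m³/s
w_3 = (19.1 − 5.9)/2 = 6.6 m; q_3 = 0.66 × 0.78 × 6.6 = 3.398 m³/s
w_4 = (24.8 − 15.7)/2 = 4.55 m; q_4 = 0.66 × 0.72 × 4.55 = 2.162 m³/s
w_5 = (27.2 − 19.1)/2 = 4.05 m; q_5 = 0.52 × 0.29 × 4.05 = 0.6107 m³/s
w_6 = (27.2 − 24.8)/2 = 1.2 m; q_6 = 0.24 × 0.16 × 1.2 = 0.04608 m³/s
Q = Σ qᵢ = 7.409 m³/s

7.41 m³/s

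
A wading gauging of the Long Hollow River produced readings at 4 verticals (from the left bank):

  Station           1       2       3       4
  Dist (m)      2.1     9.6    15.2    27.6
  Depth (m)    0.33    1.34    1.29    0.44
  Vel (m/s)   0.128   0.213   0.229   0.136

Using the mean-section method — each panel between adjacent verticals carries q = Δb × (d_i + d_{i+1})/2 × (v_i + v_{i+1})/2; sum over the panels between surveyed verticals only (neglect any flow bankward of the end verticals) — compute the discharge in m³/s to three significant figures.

4.65 m³/s

Panel 1-2: Δb = 7.5 m, d̄ = (0.33+1.34)/2 = 0.835, v̄ = (0.128+0.213)/2 = 0.1705 → q = 7.5×0.835×0.1705 = 1.068 m³/s
Panel 2-3: Δb = 5.6 m, d̄ = (1.34+1.29)/2 = 1.315, v̄ = (0.213+0.229)/2 = 0.221 → q = 5.6×1.315×0.221 = 1.627 m³/s
Panel 3-4: Δb = 12.4 m, d̄ = (1.29+0.44)/2 = 0.865, v̄ = (0.229+0.136)/2 = 0.1825 → q = 12.4×0.865×0.1825 = 1.957 m³/s
Q = Σ q = 4.653 m³/s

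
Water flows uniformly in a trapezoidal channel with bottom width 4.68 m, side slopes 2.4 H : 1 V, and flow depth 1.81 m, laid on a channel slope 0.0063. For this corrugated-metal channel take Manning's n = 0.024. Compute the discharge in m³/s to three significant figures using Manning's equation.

A = (b + z·y)·y = (4.68 + 2.4×1.81)×1.81 = 16.33 m²
P = b + 2y√(1+z²) = 4.68 + 2×1.81×√(1+2.4²) = 14.09 m
R = A/P = 16.33/14.09 = 1.159 m
Q = (1/n)·A·R^(2/3)·S^(1/2) = (1/0.024) × 16.33 × 1.159^(2/3) × 0.0063^(1/2) = 59.60 m³/s

59.6 m³/s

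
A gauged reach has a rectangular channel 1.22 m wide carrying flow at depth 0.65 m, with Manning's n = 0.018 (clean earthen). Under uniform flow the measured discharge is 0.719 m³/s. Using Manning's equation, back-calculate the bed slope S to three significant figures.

A = b·y = 1.22 × 0.65 = 0.7930 m²
P = b + 2y = 1.22 + 2×0.65 = 2.520 m
R = A/P = 0.7930/2.520 = 0.3147 m
S = (Q·n / (1·A·R^(2/3)))² = (0.719×0.018 / (1×0.7930×0.4626))² = 0.001244

0.00124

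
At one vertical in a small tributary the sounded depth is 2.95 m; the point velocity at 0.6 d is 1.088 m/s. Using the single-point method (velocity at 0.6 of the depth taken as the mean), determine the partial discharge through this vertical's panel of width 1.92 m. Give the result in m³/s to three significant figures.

6.16 m³/s

v̄ = v₀.₆ = 1.088 m/s
q = v̄ × d × w = 1.088 × 2.95 × 1.92 = 6.162 m³/s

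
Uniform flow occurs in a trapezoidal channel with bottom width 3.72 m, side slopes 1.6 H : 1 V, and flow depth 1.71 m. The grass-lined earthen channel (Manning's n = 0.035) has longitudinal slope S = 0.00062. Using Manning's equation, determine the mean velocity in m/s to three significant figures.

0.751 m/s

A = (b + z·y)·y = (3.72 + 1.6×1.71)×1.71 = 11.04 m²
P = b + 2y√(1+z²) = 3.72 + 2×1.71×√(1+1.6²) = 10.17 m
R = A/P = 11.04/10.17 = 1.085 m
Q = (1/n)·A·R^(2/3)·S^(1/2) = (1/0.035) × 11.04 × 1.085^(2/3) × 0.00062^(1/2) = 8.294 m³/s
V = Q/A = 8.294/11.04 = 0.7513 m/s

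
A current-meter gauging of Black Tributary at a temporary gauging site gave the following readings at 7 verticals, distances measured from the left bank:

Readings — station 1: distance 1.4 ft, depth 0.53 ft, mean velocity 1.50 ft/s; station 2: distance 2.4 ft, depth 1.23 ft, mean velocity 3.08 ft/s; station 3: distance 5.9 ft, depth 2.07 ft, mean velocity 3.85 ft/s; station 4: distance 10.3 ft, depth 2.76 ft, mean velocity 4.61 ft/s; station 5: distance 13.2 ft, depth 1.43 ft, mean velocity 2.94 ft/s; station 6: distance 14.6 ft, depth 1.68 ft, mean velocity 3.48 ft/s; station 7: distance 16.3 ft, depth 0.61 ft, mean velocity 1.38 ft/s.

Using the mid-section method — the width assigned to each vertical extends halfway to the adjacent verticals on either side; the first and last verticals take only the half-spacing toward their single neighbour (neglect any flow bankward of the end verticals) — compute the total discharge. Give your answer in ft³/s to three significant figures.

w_1 = (2.4 − 1.4)/2 = 0.5 ft; q_1 = 1.50 × 0.53 × 0.5 = 0.3975 ft³/s
w_2 = (5.9 − 1.4)/2 = 2.25 ft; q_2 = 3.08 × 1.23 × 2.25 = 8.524 ft³/s
w_3 = (10.3 − 2.4)/2 = 3.95 ft; q_3 = 3.85 × 2.07 × 3.95 = 31.48 ft³/s
w_4 = (13.2 − 5.9)/2 = 3.65 ft; q_4 = 4.61 × 2.76 × 3.65 = 46.44 ft³/s
w_5 = (14.6 − 10.3)/2 = 2.15 ft; q_5 = 2.94 × 1.43 × 2.15 = 9.039 ft³/s
w_6 = (16.3 − 13.2)/2 = 1.55 ft; q_6 = 3.48 × 1.68 × 1.55 = 9.062 ft³/s
w_7 = (16.3 − 14.6)/2 = 0.85 ft; q_7 = 1.38 × 0.61 × 0.85 = 0.7155 ft³/s
Q = Σ qᵢ = 105.7 ft³/s

106 ft³/s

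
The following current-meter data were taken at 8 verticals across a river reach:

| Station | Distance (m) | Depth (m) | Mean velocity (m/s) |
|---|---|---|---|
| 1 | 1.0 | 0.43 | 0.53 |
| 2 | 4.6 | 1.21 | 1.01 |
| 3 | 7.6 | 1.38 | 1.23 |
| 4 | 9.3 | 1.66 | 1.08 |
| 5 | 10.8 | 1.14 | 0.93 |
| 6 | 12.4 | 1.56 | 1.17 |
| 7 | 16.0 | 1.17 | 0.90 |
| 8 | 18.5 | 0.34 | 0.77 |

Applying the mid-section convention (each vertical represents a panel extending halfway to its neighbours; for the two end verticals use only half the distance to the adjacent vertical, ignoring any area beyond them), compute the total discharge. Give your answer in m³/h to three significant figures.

76400 m³/h

w_1 = (4.6 − 1.0)/2 = 1.8 m; q_1 = 0.53 × 0.43 × 1.8 = 0.4102 m³/s
w_2 = (7.6 − 1.0)/2 = 3.3 m; q_2 = 1.01 × 1.21 × 3.3 = 4.033 m³/s
w_3 = (9.3 − 4.6)/2 = 2.35 m; q_3 = 1.23 × 1.38 × 2.35 = 3.989 m³/s
w_4 = (10.8 − 7.6)/2 = 1.6 m; q_4 = 1.08 × 1.66 × 1.6 = 2.868 m³/s
w_5 = (12.4 − 9.3)/2 = 1.55 m; q_5 = 0.93 × 1.14 × 1.55 = 1.643 m³/s
w_6 = (16.0 − 10.8)/2 = 2.6 m; q_6 = 1.17 × 1.56 × 2.6 = 4.746 m³/s
w_7 = (18.5 − 12.4)/2 = 3.05 m; q_7 = 0.90 × 1.17 × 3.05 = 3.212 m³/s
w_8 = (18.5 − 16.0)/2 = 1.25 m; q_8 = 0.77 × 0.34 × 1.25 = 0.3273 m³/s
Q = Σ qᵢ = 21.23 m³/s
= 21.23 × 3600 = 76420 m³/h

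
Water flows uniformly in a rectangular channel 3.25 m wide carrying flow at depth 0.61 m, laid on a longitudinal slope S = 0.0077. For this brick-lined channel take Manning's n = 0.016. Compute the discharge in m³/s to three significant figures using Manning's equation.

A = b·y = 3.25 × 0.61 = 1.983 m²
P = b + 2y = 3.25 + 2×0.61 = 4.470 m
R = A/P = 1.983/4.470 = 0.4435 m
Q = (1/n)·A·R^(2/3)·S^(1/2) = (1/0.016) × 1.983 × 0.4435^(2/3) × 0.0077^(1/2) = 6.323 m³/s

6.32 m³/s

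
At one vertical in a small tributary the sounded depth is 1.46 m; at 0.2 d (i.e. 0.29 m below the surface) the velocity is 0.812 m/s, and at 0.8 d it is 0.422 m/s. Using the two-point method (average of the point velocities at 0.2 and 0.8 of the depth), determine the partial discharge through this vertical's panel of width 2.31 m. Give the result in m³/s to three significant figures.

v̄ = (0.812 + 0.422) / 2 = 0.6170 m/s
q = v̄ × d × w = 0.6170 × 1.46 × 2.31 = 2.081 m³/s

2.08 m³/s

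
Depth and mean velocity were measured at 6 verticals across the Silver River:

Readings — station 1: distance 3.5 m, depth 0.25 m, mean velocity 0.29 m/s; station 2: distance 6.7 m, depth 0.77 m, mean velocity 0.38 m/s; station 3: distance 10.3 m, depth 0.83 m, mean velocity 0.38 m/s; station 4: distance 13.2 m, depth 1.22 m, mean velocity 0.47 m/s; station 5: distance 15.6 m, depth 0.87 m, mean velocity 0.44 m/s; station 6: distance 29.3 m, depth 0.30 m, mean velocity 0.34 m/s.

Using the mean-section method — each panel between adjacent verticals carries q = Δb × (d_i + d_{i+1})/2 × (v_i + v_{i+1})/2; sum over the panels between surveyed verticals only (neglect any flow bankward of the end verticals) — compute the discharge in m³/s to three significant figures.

Panel 1-2: Δb = 3.2 m, d̄ = (0.25+0.77)/2 = 0.51, v̄ = (0.29+0.38)/2 = 0.335 → q = 3.2×0.51×0.335 = 0.5467 m³/s
Panel 2-3: Δb = 3.6 m, d̄ = (0.77+0.83)/2 = 0.8, v̄ = (0.38+0.38)/2 = 0.38 → q = 3.6×0.8×0.38 = 1.094 m³/s
Panel 3-4: Δb = 2.9 m, d̄ = (0.83+1.22)/2 = 1.025, v̄ = (0.38+0.47)/2 = 0.425 → q = 2.9×1.025×0.425 = 1.263 m³/s
Panel 4-5: Δb = 2.4 m, d̄ = (1.22+0.87)/2 = 1.045, v̄ = (0.47+0.44)/2 = 0.455 → q = 2.4×1.045×0.455 = 1.141 m³/s
Panel 5-6: Δb = 13.7 m, d̄ = (0.87+0.30)/2 = 0.585, v̄ = (0.44+0.34)/2 = 0.39 → q = 13.7×0.585×0.39 = 3.126 m³/s
Q = Σ q = 7.171 m³/s

7.17 m³/s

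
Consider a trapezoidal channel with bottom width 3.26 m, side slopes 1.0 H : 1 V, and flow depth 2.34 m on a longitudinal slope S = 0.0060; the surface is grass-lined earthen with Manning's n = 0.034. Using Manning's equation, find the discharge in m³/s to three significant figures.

36.0 m³/s

A = (b + z·y)·y = (3.26 + 1.0×2.34)×2.34 = 13.10 m²
P = b + 2y√(1+z²) = 3.26 + 2×2.34×√(1+1.0²) = 9.879 m
R = A/P = 13.10/9.879 = 1.327 m
Q = (1/n)·A·R^(2/3)·S^(1/2) = (1/0.034) × 13.10 × 1.327^(2/3) × 0.0060^(1/2) = 36.04 m³/s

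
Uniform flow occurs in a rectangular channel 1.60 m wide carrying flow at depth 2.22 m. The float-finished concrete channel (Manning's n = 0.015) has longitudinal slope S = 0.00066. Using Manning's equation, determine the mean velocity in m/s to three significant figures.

A = b·y = 1.60 × 2.22 = 3.552 m²
P = b + 2y = 1.60 + 2×2.22 = 6.040 m
R = A/P = 3.552/6.040 = 0.5881 m
Q = (1/n)·A·R^(2/3)·S^(1/2) = (1/0.015) × 3.552 × 0.5881^(2/3) × 0.00066^(1/2) = 4.270 m³/s
V = Q/A = 4.270/3.552 = 1.202 m/s

1.20 m/s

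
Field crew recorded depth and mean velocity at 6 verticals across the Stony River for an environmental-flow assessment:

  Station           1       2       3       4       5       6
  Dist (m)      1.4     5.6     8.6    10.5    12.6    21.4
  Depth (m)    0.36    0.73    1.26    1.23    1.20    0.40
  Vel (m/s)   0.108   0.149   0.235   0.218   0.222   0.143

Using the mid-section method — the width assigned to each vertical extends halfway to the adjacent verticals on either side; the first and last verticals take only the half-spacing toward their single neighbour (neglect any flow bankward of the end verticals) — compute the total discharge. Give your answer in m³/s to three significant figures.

3.44 m³/s

w_1 = (5.6 − 1.4)/2 = 2.1 m; q_1 = 0.108 × 0.36 × 2.1 = 0.08165 m³/s
w_2 = (8.6 − 1.4)/2 = 3.6 m; q_2 = 0.149 × 0.73 × 3.6 = 0.3916 m³/s
w_3 = (10.5 − 5.6)/2 = 2.45 m; q_3 = 0.235 × 1.26 × 2.45 = 0.7254 m³/s
w_4 = (12.6 − 8.6)/2 = 2 m; q_4 = 0.218 × 1.23 × 2 = 0.5363 m³/s
w_5 = (21.4 − 10.5)/2 = 5.45 m; q_5 = 0.222 × 1.20 × 5.45 = 1.452 m³/s
w_6 = (21.4 − 12.6)/2 = 4.4 m; q_6 = 0.143 × 0.40 × 4.4 = 0.2517 m³/s
Q = Σ qᵢ = 3.439 m³/s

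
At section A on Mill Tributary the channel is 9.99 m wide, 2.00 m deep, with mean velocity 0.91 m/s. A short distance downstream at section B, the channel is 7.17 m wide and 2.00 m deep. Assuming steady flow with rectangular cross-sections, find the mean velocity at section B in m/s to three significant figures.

1.27 m/s

Q = A₁V₁ = (9.99×2.00) × 0.91 = 18.18 m³/s
A₂ = 7.17 × 2.00 = 14.34 m²
V₂ = Q/A₂ = 18.18/14.34 = 1.268 m/s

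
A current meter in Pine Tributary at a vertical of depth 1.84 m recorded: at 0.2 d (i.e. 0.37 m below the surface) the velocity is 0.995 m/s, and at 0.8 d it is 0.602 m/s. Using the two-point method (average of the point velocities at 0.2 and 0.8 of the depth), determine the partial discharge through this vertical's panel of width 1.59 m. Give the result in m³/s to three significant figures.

2.34 m³/s

v̄ = (0.995 + 0.602) / 2 = 0.7985 m/s
q = v̄ × d × w = 0.7985 × 1.84 × 1.59 = 2.336 m³/s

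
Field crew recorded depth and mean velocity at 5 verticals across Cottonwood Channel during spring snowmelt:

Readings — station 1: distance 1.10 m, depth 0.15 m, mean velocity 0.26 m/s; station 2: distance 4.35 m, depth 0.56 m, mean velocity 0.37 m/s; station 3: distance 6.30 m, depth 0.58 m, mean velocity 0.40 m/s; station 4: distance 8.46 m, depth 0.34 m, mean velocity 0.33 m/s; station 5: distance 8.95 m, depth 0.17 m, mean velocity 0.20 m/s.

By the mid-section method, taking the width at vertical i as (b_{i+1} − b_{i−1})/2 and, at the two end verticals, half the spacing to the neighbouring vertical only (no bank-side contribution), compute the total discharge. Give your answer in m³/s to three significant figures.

1.24 m³/s

w_1 = (4.35 − 1.10)/2 = 1.625 m; q_1 = 0.26 × 0.15 × 1.625 = 0.06338 m³/s
w_2 = (6.30 − 1.10)/2 = 2.6 m; q_2 = 0.37 × 0.56 × 2.6 = 0.5387 m³/s
w_3 = (8.46 − 4.35)/2 = 2.055 m; q_3 = 0.40 × 0.58 × 2.055 = 0.4768 m³/s
w_4 = (8.95 − 6.30)/2 = 1.325 m; q_4 = 0.33 × 0.34 × 1.325 = 0.1487 m³/s
w_5 = (8.95 − 8.46)/2 = 0.245 m; q_5 = 0.20 × 0.17 × 0.245 = 0.008330 m³/s
Q = Σ qᵢ = 1.236 m³/s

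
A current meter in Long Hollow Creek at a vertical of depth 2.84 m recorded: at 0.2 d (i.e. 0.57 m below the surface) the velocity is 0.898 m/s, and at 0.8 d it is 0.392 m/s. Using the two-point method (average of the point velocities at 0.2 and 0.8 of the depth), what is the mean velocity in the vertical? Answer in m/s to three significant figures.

0.645 m/s

v̄ = (0.898 + 0.392) / 2 = 0.6450 m/s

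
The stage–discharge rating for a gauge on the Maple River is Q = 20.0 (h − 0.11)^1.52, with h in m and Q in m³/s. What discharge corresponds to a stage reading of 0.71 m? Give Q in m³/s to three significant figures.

Q = 20.0 × (0.71 − 0.11)^1.52 = 20.0 × 0.6^1.52 = 9.201 m³/s

9.20 m³/s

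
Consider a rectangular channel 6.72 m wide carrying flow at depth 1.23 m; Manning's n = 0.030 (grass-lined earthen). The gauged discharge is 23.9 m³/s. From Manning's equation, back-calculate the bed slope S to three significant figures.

0.00865

A = b·y = 6.72 × 1.23 = 8.266 m²
P = b + 2y = 6.72 + 2×1.23 = 9.180 m
R = A/P = 8.266/9.180 = 0.9004 m
S = (Q·n / (1·A·R^(2/3)))² = (23.9×0.030 / (1×8.266×0.9324))² = 0.008655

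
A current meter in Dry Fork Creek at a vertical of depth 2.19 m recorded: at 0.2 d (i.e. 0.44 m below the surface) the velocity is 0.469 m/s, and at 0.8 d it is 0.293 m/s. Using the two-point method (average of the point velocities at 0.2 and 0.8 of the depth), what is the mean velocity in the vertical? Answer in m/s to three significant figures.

0.381 m/s

v̄ = (0.469 + 0.293) / 2 = 0.3810 m/s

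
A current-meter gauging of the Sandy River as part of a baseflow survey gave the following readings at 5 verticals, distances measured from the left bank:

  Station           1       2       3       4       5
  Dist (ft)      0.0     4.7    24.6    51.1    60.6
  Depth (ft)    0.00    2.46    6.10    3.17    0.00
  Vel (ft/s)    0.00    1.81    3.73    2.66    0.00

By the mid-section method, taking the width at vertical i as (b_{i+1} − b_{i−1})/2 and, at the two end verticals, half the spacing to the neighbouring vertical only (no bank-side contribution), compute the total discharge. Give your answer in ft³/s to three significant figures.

w_2 = (24.6 − 0.0)/2 = 12.3 ft; q_2 = 1.81 × 2.46 × 12.3 = 54.77 ft³/s
w_3 = (51.1 − 4.7)/2 = 23.2 ft; q_3 = 3.73 × 6.10 × 23.2 = 527.9 ft³/s
w_4 = (60.6 − 24.6)/2 = 18 ft; q_4 = 2.66 × 3.17 × 18 = 151.8 ft³/s
Stations 1, 5 contribute zero (depth or velocity is 0).
Q = Σ qᵢ = 734.4 ft³/s

734 ft³/s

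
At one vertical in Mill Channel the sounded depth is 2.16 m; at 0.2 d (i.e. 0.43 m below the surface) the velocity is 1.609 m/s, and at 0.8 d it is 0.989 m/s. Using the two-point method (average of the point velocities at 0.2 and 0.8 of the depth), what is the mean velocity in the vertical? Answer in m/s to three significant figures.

v̄ = (1.609 + 0.989) / 2 = 1.299 m/s

1.30 m/s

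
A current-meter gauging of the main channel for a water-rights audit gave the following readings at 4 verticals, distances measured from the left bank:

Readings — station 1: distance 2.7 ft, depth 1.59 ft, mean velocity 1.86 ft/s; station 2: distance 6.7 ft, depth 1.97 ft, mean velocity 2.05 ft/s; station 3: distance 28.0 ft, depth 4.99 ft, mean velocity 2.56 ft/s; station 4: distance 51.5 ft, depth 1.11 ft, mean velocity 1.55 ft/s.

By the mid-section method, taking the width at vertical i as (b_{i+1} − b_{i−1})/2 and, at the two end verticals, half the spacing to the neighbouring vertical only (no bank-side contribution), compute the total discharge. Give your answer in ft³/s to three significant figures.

w_1 = (6.7 − 2.7)/2 = 2 ft; q_1 = 1.86 × 1.59 × 2 = 5.915 ft³/s
w_2 = (28.0 − 2.7)/2 = 12.65 ft; q_2 = 2.05 × 1.97 × 12.65 = 51.09 ft³/s
w_3 = (51.5 − 6.7)/2 = 22.4 ft; q_3 = 2.56 × 4.99 × 22.4 = 286.1 ft³/s
w_4 = (51.5 − 28.0)/2 = 11.75 ft; q_4 = 1.55 × 1.11 × 11.75 = 20.22 ft³/s
Q = Σ qᵢ = 363.4 ft³/s

363 ft³/s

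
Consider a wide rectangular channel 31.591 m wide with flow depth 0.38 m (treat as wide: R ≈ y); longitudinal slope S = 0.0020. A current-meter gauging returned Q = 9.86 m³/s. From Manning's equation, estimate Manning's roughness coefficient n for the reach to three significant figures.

0.0286

A = b·y = 31.591 × 0.38 = 12.00 m²
Wide channel: R ≈ y = 0.38 m
n = (1/Q)·A·R^(2/3)·S^(1/2) = (1/9.86) × 12.00 × 0.5246 × 0.04472 = 0.02857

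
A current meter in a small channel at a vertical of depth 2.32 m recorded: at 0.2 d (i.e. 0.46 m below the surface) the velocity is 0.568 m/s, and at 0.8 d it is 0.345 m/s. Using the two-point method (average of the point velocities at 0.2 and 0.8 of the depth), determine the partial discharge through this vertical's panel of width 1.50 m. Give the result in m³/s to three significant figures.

1.59 m³/s

v̄ = (0.568 + 0.345) / 2 = 0.4565 m/s
q = v̄ × d × w = 0.4565 × 2.32 × 1.50 = 1.589 m³/s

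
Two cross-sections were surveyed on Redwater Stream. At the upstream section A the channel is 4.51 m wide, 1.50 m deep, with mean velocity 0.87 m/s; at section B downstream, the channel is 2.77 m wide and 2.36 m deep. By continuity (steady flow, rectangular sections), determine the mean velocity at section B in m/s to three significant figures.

0.900 m/s

Q = A₁V₁ = (4.51×1.50) × 0.87 = 5.886 m³/s
A₂ = 2.77 × 2.36 = 6.537 m²
V₂ = Q/A₂ = 5.886/6.537 = 0.9003 m/s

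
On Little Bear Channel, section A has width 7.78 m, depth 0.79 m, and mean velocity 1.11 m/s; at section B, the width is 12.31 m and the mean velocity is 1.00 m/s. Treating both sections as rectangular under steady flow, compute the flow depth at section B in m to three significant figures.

0.554 m

Q = A₁V₁ = (7.78×0.79) × 1.11 = 6.822 m³/s
d₂ = Q/(b₂ V₂) = 6.822/(12.31×1.00) = 0.5542 m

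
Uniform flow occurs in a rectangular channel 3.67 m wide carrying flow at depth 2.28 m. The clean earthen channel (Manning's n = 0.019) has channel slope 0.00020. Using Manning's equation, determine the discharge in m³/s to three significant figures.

6.30 m³/s

A = b·y = 3.67 × 2.28 = 8.368 m²
P = b + 2y = 3.67 + 2×2.28 = 8.230 m
R = A/P = 8.368/8.230 = 1.017 m
Q = (1/n)·A·R^(2/3)·S^(1/2) = (1/0.019) × 8.368 × 1.017^(2/3) × 0.00020^(1/2) = 6.297 m³/s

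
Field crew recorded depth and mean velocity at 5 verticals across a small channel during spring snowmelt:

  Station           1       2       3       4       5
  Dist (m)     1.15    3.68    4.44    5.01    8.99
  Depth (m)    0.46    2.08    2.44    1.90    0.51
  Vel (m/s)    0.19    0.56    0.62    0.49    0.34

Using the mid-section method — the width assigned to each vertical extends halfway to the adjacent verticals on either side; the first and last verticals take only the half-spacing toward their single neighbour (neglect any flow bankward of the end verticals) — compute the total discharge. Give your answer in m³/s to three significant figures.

5.50 m³/s

w_1 = (3.68 − 1.15)/2 = 1.265 m; q_1 = 0.19 × 0.46 × 1.265 = 0.1106 m³/s
w_2 = (4.44 − 1.15)/2 = 1.645 m; q_2 = 0.56 × 2.08 × 1.645 = 1.916 m³/s
w_3 = (5.01 − 3.68)/2 = 0.665 m; q_3 = 0.62 × 2.44 × 0.665 = 1.006 m³/s
w_4 = (8.99 − 4.44)/2 = 2.275 m; q_4 = 0.49 × 1.90 × 2.275 = 2.118 m³/s
w_5 = (8.99 − 5.01)/2 = 1.99 m; q_5 = 0.34 × 0.51 × 1.99 = 0.3451 m³/s
Q = Σ qᵢ = 5.496 m³/s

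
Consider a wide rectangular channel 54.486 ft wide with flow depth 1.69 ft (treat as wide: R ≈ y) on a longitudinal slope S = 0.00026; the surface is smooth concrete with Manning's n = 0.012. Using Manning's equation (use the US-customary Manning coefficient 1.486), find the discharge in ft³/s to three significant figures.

261 ft³/s

A = b·y = 54.486 × 1.69 = 92.08 ft²
Wide channel: R ≈ y = 1.69 ft
Q = (1.486/n)·A·R^(2/3)·S^(1/2) = (1.486/0.012) × 92.08 × 1.690^(2/3) × 0.00026^(1/2) = 260.9 ft³/s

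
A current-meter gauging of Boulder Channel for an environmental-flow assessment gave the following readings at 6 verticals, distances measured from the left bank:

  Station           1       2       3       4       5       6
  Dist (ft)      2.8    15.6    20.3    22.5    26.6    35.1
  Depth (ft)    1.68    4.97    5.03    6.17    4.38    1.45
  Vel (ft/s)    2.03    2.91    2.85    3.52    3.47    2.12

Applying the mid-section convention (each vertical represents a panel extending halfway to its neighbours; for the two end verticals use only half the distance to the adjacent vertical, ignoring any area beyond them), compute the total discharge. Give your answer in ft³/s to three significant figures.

375 ft³/s

w_1 = (15.6 − 2.8)/2 = 6.4 ft; q_1 = 2.03 × 1.68 × 6.4 = 21.83 ft³/s
w_2 = (20.3 − 2.8)/2 = 8.75 ft; q_2 = 2.91 × 4.97 × 8.75 = 126.5 ft³/s
w_3 = (22.5 − 15.6)/2 = 3.45 ft; q_3 = 2.85 × 5.03 × 3.45 = 49.46 ft³/s
w_4 = (26.6 − 20.3)/2 = 3.15 ft; q_4 = 3.52 × 6.17 × 3.15 = 68.41 ft³/s
w_5 = (35.1 − 22.5)/2 = 6.3 ft; q_5 = 3.47 × 4.38 × 6.3 = 95.75 ft³/s
w_6 = (35.1 − 26.6)/2 = 4.25 ft; q_6 = 2.12 × 1.45 × 4.25 = 13.06 ft³/s
Q = Σ qᵢ = 375.1 ft³/s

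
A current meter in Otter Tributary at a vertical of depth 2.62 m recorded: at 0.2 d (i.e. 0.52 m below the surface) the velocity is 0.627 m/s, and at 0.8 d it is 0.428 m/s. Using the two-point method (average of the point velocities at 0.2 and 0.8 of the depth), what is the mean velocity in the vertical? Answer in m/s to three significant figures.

0.528 m/s

v̄ = (0.627 + 0.428) / 2 = 0.5275 m/s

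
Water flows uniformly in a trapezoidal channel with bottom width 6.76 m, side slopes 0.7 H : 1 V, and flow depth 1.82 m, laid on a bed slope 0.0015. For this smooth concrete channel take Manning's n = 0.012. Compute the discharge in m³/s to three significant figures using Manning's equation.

56.4 m³/s

A = (b + z·y)·y = (6.76 + 0.7×1.82)×1.82 = 14.62 m²
P = b + 2y√(1+z²) = 6.76 + 2×1.82×√(1+0.7²) = 11.20 m
R = A/P = 14.62/11.20 = 1.305 m
Q = (1/n)·A·R^(2/3)·S^(1/2) = (1/0.012) × 14.62 × 1.305^(2/3) × 0.0015^(1/2) = 56.36 m³/s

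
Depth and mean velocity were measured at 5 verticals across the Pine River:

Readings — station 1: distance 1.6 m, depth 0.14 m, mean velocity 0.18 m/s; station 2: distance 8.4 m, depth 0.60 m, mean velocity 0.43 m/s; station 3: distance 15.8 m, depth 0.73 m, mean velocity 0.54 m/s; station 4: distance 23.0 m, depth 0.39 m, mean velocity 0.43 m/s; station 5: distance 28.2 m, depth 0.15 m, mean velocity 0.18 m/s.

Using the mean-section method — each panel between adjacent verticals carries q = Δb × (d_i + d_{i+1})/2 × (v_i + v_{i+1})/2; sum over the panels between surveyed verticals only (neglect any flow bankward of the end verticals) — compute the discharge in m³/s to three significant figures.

5.54 m³/s

Panel 1-2: Δb = 6.8 m, d̄ = (0.14+0.60)/2 = 0.37, v̄ = (0.18+0.43)/2 = 0.305 → q = 6.8×0.37×0.305 = 0.7674 m³/s
Panel 2-3: Δb = 7.4 m, d̄ = (0.60+0.73)/2 = 0.665, v̄ = (0.43+0.54)/2 = 0.485 → q = 7.4×0.665×0.485 = 2.387 m³/s
Panel 3-4: Δb = 7.2 m, d̄ = (0.73+0.39)/2 = 0.56, v̄ = (0.54+0.43)/2 = 0.485 → q = 7.2×0.56×0.485 = 1.956 m³/s
Panel 4-5: Δb = 5.2 m, d̄ = (0.39+0.15)/2 = 0.27, v̄ = (0.43+0.18)/2 = 0.305 → q = 5.2×0.27×0.305 = 0.4282 m³/s
Q = Σ q = 5.538 m³/s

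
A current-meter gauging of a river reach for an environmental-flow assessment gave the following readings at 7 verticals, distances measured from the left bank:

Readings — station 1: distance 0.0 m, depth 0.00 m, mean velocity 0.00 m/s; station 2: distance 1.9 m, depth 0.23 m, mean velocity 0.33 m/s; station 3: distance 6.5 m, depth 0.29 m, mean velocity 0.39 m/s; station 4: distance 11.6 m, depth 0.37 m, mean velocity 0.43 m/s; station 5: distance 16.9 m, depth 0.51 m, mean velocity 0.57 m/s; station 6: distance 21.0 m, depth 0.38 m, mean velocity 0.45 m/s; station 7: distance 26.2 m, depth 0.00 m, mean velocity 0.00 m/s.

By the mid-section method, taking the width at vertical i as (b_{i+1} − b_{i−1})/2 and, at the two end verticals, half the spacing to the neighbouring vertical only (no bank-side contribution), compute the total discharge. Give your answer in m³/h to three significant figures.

w_2 = (6.5 − 0.0)/2 = 3.25 m; q_2 = 0.33 × 0.23 × 3.25 = 0.2467 m³/s
w_3 = (11.6 − 1.9)/2 = 4.85 m; q_3 = 0.39 × 0.29 × 4.85 = 0.5485 m³/s
w_4 = (16.9 − 6.5)/2 = 5.2 m; q_4 = 0.43 × 0.37 × 5.2 = 0.8273 m³/s
w_5 = (21.0 − 11.6)/2 = 4.7 m; q_5 = 0.57 × 0.51 × 4.7 = 1.366 m³/s
w_6 = (26.2 − 16.9)/2 = 4.65 m; q_6 = 0.45 × 0.38 × 4.65 = 0.7952 m³/s
Stations 1, 7 contribute zero (depth or velocity is 0).
Q = Σ qᵢ = 3.784 m³/s
= 3.784 × 3600 = 13620 m³/h

13600 m³/h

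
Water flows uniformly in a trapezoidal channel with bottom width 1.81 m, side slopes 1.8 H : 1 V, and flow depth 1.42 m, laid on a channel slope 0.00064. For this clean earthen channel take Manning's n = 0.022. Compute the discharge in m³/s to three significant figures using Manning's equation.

6.19 m³/s

A = (b + z·y)·y = (1.81 + 1.8×1.42)×1.42 = 6.200 m²
P = b + 2y√(1+z²) = 1.81 + 2×1.42×√(1+1.8²) = 7.658 m
R = A/P = 6.200/7.658 = 0.8096 m
Q = (1/n)·A·R^(2/3)·S^(1/2) = (1/0.022) × 6.200 × 0.8096^(2/3) × 0.00064^(1/2) = 6.193 m³/s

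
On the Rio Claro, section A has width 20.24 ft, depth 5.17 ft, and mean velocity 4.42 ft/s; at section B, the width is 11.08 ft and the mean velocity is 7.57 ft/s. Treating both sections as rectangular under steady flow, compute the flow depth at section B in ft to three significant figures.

5.51 ft

Q = A₁V₁ = (20.24×5.17) × 4.42 = 462.5 ft³/s
d₂ = Q/(b₂ V₂) = 462.5/(11.08×7.57) = 5.514 ft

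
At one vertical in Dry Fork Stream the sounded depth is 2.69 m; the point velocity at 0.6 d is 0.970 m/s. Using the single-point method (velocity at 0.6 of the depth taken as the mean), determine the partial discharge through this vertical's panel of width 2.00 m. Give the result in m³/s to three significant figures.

v̄ = v₀.₆ = 0.970 m/s
q = v̄ × d × w = 0.9700 × 2.69 × 2.00 = 5.219 m³/s

5.22 m³/s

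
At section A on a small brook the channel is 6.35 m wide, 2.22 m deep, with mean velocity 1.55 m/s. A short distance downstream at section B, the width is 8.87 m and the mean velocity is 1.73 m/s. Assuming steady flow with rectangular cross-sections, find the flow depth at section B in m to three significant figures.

1.42 m

Q = A₁V₁ = (6.35×2.22) × 1.55 = 21.85 m³/s
d₂ = Q/(b₂ V₂) = 21.85/(8.87×1.73) = 1.424 m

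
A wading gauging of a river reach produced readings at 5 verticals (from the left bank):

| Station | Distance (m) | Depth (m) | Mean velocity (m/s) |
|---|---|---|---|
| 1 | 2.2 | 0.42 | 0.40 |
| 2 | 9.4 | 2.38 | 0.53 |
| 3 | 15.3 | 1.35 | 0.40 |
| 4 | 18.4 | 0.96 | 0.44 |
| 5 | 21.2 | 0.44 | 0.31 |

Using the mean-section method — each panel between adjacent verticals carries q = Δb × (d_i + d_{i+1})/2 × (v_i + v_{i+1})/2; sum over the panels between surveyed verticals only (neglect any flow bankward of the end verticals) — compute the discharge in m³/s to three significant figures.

12.0 m³/s

Panel 1-2: Δb = 7.2 m, d̄ = (0.42+2.38)/2 = 1.4, v̄ = (0.40+0.53)/2 = 0.465 → q = 7.2×1.4×0.465 = 4.687 m³/s
Panel 2-3: Δb = 5.9 m, d̄ = (2.38+1.35)/2 = 1.865, v̄ = (0.53+0.40)/2 = 0.465 → q = 5.9×1.865×0.465 = 5.117 m³/s
Panel 3-4: Δb = 3.1 m, d̄ = (1.35+0.96)/2 = 1.155, v̄ = (0.40+0.44)/2 = 0.42 → q = 3.1×1.155×0.42 = 1.504 m³/s
Panel 4-5: Δb = 2.8 m, d̄ = (0.96+0.44)/2 = 0.7, v̄ = (0.44+0.31)/2 = 0.375 → q = 2.8×0.7×0.375 = 0.7350 m³/s
Q = Σ q = 12.04 m³/s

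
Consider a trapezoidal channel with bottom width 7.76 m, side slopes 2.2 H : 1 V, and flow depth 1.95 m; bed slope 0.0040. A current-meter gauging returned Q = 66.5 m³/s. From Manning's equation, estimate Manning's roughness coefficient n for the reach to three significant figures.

A = (b + z·y)·y = (7.76 + 2.2×1.95)×1.95 = 23.50 m²
P = b + 2y√(1+z²) = 7.76 + 2×1.95×√(1+2.2²) = 17.18 m
R = A/P = 23.50/17.18 = 1.367 m
n = (1/Q)·A·R^(2/3)·S^(1/2) = (1/66.5) × 23.50 × 1.232 × 0.06325 = 0.02753

0.0275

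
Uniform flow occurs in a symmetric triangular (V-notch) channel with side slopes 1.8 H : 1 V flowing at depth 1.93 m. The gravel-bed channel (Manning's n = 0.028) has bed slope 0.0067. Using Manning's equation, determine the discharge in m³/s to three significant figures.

17.5 m³/s

A = z·y² = 1.8×1.93² = 6.705 m²
P = 2y√(1+z²) = 2×1.93×√(1+1.8²) = 7.948 m
R = A/P = 6.705/7.948 = 0.8436 m
Q = (1/n)·A·R^(2/3)·S^(1/2) = (1/0.028) × 6.705 × 0.8436^(2/3) × 0.0067^(1/2) = 17.50 m³/s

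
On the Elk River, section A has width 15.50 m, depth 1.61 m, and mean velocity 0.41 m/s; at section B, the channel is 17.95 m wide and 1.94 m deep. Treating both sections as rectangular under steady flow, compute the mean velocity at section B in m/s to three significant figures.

0.294 m/s

Q = A₁V₁ = (15.50×1.61) × 0.41 = 10.23 m³/s
A₂ = 17.95 × 1.94 = 34.82 m²
V₂ = Q/A₂ = 10.23/34.82 = 0.2938 m/s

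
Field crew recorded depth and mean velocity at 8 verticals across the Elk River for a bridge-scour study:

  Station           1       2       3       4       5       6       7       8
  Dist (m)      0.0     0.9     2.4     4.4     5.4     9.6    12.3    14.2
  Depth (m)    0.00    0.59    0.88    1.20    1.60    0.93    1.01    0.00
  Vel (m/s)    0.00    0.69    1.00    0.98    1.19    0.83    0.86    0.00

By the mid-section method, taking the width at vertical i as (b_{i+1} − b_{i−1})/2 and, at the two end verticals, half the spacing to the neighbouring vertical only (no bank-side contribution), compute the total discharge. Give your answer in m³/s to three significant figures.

13.4 m³/s

w_2 = (2.4 − 0.0)/2 = 1.2 m; q_2 = 0.69 × 0.59 × 1.2 = 0.4885 m³/s
w_3 = (4.4 − 0.9)/2 = 1.75 m; q_3 = 1.00 × 0.88 × 1.75 = 1.540 m³/s
w_4 = (5.4 − 2.4)/2 = 1.5 m; q_4 = 0.98 × 1.20 × 1.5 = 1.764 m³/s
w_5 = (9.6 − 4.4)/2 = 2.6 m; q_5 = 1.19 × 1.60 × 2.6 = 4.950 m³/s
w_6 = (12.3 − 5.4)/2 = 3.45 m; q_6 = 0.83 × 0.93 × 3.45 = 2.663 m³/s
w_7 = (14.2 − 9.6)/2 = 2.3 m; q_7 = 0.86 × 1.01 × 2.3 = 1.998 m³/s
Stations 1, 8 contribute zero (depth or velocity is 0).
Q = Σ qᵢ = 13.40 m³/s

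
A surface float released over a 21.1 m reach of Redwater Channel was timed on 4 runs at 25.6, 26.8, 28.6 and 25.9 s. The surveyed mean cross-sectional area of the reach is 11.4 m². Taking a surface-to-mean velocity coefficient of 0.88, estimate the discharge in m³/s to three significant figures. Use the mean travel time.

7.92 m³/s

t̄ = (25.6 + 26.8 + 28.6 + 25.9) / 4 = 26.725 s
v_surface = L / t̄ = 21.1 / 26.725 = 0.7895 m/s
v_mean = 0.88 × 0.7895 = 0.6948 m/s
Q = A × v_mean = 11.4 × 0.6948 = 7.920 m³/s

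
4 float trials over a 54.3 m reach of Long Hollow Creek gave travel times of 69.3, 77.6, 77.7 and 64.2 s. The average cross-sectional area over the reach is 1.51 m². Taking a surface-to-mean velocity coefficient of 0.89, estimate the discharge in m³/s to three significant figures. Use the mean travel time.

t̄ = (69.3 + 77.6 + 77.7 + 64.2) / 4 = 72.2 s
v_surface = L / t̄ = 54.3 / 72.2 = 0.7521 m/s
v_mean = 0.89 × 0.7521 = 0.6693 m/s
Q = A × v_mean = 1.51 × 0.6693 = 1.011 m³/s

1.01 m³/s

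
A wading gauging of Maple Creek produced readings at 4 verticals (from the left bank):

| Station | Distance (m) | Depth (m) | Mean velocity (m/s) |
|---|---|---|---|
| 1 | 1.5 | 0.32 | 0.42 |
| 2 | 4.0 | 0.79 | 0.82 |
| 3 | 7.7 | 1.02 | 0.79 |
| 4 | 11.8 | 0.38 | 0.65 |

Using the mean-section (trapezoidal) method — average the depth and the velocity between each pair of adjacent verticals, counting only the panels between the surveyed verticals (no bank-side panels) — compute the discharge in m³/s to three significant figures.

Panel 1-2: Δb = 2.5 m, d̄ = (0.32+0.79)/2 = 0.555, v̄ = (0.42+0.82)/2 = 0.62 → q = 2.5×0.555×0.62 = 0.8603 m³/s
Panel 2-3: Δb = 3.7 m, d̄ = (0.79+1.02)/2 = 0.905, v̄ = (0.82+0.79)/2 = 0.805 → q = 3.7×0.905×0.805 = 2.696 m³/s
Panel 3-4: Δb = 4.1 m, d̄ = (1.02+0.38)/2 = 0.7, v̄ = (0.79+0.65)/2 = 0.72 → q = 4.1×0.7×0.72 = 2.066 m³/s
Q = Σ q = 5.622 m³/s

5.62 m³/s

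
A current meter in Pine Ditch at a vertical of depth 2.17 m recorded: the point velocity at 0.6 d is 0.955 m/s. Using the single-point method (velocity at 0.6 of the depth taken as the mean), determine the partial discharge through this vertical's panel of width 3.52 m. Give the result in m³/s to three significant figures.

v̄ = v₀.₆ = 0.955 m/s
q = v̄ × d × w = 0.9550 × 2.17 × 3.52 = 7.295 m³/s

7.29 m³/s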